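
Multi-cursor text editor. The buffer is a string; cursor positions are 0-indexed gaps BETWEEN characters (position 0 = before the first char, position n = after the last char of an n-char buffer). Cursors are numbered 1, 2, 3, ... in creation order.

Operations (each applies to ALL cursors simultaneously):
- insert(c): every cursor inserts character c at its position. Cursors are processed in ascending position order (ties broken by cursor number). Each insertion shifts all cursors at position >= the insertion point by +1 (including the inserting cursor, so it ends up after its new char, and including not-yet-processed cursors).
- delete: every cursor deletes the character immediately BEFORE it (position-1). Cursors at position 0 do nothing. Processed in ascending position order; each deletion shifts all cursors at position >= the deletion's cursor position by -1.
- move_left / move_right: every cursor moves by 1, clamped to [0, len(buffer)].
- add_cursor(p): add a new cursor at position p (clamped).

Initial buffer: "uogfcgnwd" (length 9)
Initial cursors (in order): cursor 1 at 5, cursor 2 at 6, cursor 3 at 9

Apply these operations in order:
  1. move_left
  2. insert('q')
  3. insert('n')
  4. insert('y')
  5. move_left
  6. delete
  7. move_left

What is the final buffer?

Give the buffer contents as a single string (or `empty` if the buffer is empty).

After op 1 (move_left): buffer="uogfcgnwd" (len 9), cursors c1@4 c2@5 c3@8, authorship .........
After op 2 (insert('q')): buffer="uogfqcqgnwqd" (len 12), cursors c1@5 c2@7 c3@11, authorship ....1.2...3.
After op 3 (insert('n')): buffer="uogfqncqngnwqnd" (len 15), cursors c1@6 c2@9 c3@14, authorship ....11.22...33.
After op 4 (insert('y')): buffer="uogfqnycqnygnwqnyd" (len 18), cursors c1@7 c2@11 c3@17, authorship ....111.222...333.
After op 5 (move_left): buffer="uogfqnycqnygnwqnyd" (len 18), cursors c1@6 c2@10 c3@16, authorship ....111.222...333.
After op 6 (delete): buffer="uogfqycqygnwqyd" (len 15), cursors c1@5 c2@8 c3@13, authorship ....11.22...33.
After op 7 (move_left): buffer="uogfqycqygnwqyd" (len 15), cursors c1@4 c2@7 c3@12, authorship ....11.22...33.

Answer: uogfqycqygnwqyd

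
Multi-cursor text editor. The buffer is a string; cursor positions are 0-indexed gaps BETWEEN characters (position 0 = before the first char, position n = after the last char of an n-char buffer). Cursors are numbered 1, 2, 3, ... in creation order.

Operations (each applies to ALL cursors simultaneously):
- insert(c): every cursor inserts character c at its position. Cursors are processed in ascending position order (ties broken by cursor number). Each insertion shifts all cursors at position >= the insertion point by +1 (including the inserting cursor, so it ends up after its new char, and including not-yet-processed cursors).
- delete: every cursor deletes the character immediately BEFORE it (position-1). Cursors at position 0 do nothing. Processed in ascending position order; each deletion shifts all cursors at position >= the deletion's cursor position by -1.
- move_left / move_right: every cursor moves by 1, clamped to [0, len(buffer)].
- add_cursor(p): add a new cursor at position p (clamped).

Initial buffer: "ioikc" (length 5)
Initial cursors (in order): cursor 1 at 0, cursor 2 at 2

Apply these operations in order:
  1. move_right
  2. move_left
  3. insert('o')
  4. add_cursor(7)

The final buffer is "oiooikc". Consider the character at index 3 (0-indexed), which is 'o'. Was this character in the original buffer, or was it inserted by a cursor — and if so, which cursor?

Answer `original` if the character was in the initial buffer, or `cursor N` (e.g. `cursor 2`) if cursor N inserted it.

Answer: cursor 2

Derivation:
After op 1 (move_right): buffer="ioikc" (len 5), cursors c1@1 c2@3, authorship .....
After op 2 (move_left): buffer="ioikc" (len 5), cursors c1@0 c2@2, authorship .....
After op 3 (insert('o')): buffer="oiooikc" (len 7), cursors c1@1 c2@4, authorship 1..2...
After op 4 (add_cursor(7)): buffer="oiooikc" (len 7), cursors c1@1 c2@4 c3@7, authorship 1..2...
Authorship (.=original, N=cursor N): 1 . . 2 . . .
Index 3: author = 2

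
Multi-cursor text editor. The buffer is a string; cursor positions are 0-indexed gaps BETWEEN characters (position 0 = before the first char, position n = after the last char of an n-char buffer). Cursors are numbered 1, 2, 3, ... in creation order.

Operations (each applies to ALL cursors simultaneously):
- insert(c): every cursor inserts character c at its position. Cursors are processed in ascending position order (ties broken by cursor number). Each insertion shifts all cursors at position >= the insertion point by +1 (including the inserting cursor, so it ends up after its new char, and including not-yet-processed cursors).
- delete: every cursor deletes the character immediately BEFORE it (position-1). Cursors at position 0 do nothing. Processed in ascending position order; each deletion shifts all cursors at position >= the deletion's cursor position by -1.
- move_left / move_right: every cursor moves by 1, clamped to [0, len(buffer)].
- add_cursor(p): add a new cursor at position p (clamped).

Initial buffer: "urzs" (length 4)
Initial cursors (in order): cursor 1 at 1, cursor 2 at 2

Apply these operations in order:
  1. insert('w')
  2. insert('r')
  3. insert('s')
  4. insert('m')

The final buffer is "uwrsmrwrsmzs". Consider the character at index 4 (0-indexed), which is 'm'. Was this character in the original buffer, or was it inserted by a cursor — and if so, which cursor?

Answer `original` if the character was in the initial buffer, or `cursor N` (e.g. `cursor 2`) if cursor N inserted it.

After op 1 (insert('w')): buffer="uwrwzs" (len 6), cursors c1@2 c2@4, authorship .1.2..
After op 2 (insert('r')): buffer="uwrrwrzs" (len 8), cursors c1@3 c2@6, authorship .11.22..
After op 3 (insert('s')): buffer="uwrsrwrszs" (len 10), cursors c1@4 c2@8, authorship .111.222..
After op 4 (insert('m')): buffer="uwrsmrwrsmzs" (len 12), cursors c1@5 c2@10, authorship .1111.2222..
Authorship (.=original, N=cursor N): . 1 1 1 1 . 2 2 2 2 . .
Index 4: author = 1

Answer: cursor 1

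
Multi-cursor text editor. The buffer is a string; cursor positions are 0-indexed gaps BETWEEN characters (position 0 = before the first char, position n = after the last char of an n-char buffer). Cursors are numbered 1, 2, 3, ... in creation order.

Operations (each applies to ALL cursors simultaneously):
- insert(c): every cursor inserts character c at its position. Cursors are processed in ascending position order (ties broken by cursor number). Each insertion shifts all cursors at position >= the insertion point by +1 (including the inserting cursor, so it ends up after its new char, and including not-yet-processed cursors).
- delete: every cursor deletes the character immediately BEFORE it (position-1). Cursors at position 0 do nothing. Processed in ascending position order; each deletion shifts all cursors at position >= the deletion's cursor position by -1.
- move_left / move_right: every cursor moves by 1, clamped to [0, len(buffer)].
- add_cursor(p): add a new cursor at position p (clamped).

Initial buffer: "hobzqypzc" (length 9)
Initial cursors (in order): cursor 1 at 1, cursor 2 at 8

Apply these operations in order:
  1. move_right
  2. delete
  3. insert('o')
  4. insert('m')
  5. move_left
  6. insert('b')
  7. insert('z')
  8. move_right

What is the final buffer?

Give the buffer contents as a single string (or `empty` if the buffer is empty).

After op 1 (move_right): buffer="hobzqypzc" (len 9), cursors c1@2 c2@9, authorship .........
After op 2 (delete): buffer="hbzqypz" (len 7), cursors c1@1 c2@7, authorship .......
After op 3 (insert('o')): buffer="hobzqypzo" (len 9), cursors c1@2 c2@9, authorship .1......2
After op 4 (insert('m')): buffer="hombzqypzom" (len 11), cursors c1@3 c2@11, authorship .11......22
After op 5 (move_left): buffer="hombzqypzom" (len 11), cursors c1@2 c2@10, authorship .11......22
After op 6 (insert('b')): buffer="hobmbzqypzobm" (len 13), cursors c1@3 c2@12, authorship .111......222
After op 7 (insert('z')): buffer="hobzmbzqypzobzm" (len 15), cursors c1@4 c2@14, authorship .1111......2222
After op 8 (move_right): buffer="hobzmbzqypzobzm" (len 15), cursors c1@5 c2@15, authorship .1111......2222

Answer: hobzmbzqypzobzm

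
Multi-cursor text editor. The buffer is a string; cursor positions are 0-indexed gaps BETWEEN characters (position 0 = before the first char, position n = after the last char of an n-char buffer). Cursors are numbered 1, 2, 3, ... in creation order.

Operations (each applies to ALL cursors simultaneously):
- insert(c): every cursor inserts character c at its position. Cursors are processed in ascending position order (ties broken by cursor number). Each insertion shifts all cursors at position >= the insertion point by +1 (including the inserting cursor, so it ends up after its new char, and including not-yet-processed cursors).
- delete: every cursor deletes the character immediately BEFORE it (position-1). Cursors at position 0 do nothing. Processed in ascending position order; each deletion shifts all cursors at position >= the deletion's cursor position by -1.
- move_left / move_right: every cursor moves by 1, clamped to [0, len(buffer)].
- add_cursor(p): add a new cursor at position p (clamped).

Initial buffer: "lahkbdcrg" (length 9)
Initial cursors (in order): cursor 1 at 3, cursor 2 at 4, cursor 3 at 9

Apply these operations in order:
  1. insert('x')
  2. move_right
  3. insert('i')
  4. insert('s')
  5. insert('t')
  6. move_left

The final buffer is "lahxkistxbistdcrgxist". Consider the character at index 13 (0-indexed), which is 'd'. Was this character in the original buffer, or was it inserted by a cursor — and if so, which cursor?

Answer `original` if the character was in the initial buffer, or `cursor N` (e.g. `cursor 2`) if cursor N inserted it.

Answer: original

Derivation:
After op 1 (insert('x')): buffer="lahxkxbdcrgx" (len 12), cursors c1@4 c2@6 c3@12, authorship ...1.2.....3
After op 2 (move_right): buffer="lahxkxbdcrgx" (len 12), cursors c1@5 c2@7 c3@12, authorship ...1.2.....3
After op 3 (insert('i')): buffer="lahxkixbidcrgxi" (len 15), cursors c1@6 c2@9 c3@15, authorship ...1.12.2....33
After op 4 (insert('s')): buffer="lahxkisxbisdcrgxis" (len 18), cursors c1@7 c2@11 c3@18, authorship ...1.112.22....333
After op 5 (insert('t')): buffer="lahxkistxbistdcrgxist" (len 21), cursors c1@8 c2@13 c3@21, authorship ...1.1112.222....3333
After op 6 (move_left): buffer="lahxkistxbistdcrgxist" (len 21), cursors c1@7 c2@12 c3@20, authorship ...1.1112.222....3333
Authorship (.=original, N=cursor N): . . . 1 . 1 1 1 2 . 2 2 2 . . . . 3 3 3 3
Index 13: author = original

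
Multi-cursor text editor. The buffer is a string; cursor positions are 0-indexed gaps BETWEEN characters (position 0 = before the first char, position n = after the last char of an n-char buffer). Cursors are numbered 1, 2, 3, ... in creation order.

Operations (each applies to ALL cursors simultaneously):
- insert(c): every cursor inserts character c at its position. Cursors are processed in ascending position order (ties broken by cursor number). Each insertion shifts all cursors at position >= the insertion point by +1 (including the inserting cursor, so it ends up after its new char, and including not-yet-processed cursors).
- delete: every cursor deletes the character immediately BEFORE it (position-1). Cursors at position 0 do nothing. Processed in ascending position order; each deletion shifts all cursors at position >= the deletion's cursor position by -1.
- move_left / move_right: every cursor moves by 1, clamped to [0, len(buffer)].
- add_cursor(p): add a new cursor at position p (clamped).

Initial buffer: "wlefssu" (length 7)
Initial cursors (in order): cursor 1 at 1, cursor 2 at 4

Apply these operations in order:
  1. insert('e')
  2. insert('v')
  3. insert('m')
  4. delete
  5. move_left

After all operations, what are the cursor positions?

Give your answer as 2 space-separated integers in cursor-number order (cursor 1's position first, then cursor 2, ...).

After op 1 (insert('e')): buffer="welefessu" (len 9), cursors c1@2 c2@6, authorship .1...2...
After op 2 (insert('v')): buffer="wevlefevssu" (len 11), cursors c1@3 c2@8, authorship .11...22...
After op 3 (insert('m')): buffer="wevmlefevmssu" (len 13), cursors c1@4 c2@10, authorship .111...222...
After op 4 (delete): buffer="wevlefevssu" (len 11), cursors c1@3 c2@8, authorship .11...22...
After op 5 (move_left): buffer="wevlefevssu" (len 11), cursors c1@2 c2@7, authorship .11...22...

Answer: 2 7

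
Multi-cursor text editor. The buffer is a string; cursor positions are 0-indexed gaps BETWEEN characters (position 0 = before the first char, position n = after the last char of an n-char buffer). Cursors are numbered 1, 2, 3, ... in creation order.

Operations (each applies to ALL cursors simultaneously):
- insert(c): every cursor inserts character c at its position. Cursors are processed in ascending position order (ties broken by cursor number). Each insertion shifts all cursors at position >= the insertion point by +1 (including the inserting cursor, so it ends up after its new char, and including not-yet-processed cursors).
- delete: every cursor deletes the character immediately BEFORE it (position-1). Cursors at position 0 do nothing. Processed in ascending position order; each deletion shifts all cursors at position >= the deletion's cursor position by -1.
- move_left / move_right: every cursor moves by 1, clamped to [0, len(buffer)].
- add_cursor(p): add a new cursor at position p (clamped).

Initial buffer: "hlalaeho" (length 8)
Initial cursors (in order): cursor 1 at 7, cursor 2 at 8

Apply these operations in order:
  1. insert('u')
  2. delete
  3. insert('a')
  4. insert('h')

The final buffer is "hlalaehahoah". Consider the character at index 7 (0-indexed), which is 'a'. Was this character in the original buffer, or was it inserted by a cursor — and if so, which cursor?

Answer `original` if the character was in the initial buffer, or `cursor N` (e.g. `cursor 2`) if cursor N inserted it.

After op 1 (insert('u')): buffer="hlalaehuou" (len 10), cursors c1@8 c2@10, authorship .......1.2
After op 2 (delete): buffer="hlalaeho" (len 8), cursors c1@7 c2@8, authorship ........
After op 3 (insert('a')): buffer="hlalaehaoa" (len 10), cursors c1@8 c2@10, authorship .......1.2
After op 4 (insert('h')): buffer="hlalaehahoah" (len 12), cursors c1@9 c2@12, authorship .......11.22
Authorship (.=original, N=cursor N): . . . . . . . 1 1 . 2 2
Index 7: author = 1

Answer: cursor 1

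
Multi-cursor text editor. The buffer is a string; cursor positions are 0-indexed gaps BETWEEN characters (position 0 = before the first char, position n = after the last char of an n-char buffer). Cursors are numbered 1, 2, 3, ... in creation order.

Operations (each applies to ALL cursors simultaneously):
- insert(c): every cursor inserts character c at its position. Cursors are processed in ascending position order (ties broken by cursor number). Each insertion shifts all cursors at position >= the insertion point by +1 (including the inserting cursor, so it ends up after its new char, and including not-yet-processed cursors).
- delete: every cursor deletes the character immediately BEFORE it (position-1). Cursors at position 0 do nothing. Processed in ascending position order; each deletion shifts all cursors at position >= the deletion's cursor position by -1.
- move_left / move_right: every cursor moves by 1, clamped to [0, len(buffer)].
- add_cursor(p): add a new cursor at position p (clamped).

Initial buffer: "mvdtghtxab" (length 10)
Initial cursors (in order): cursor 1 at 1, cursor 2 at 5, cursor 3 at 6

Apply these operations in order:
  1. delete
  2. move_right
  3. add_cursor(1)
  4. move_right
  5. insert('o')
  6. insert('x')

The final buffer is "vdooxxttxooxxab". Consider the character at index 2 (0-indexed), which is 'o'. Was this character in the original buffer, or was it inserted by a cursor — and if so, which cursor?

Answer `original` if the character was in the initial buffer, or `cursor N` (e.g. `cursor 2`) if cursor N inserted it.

After op 1 (delete): buffer="vdttxab" (len 7), cursors c1@0 c2@3 c3@3, authorship .......
After op 2 (move_right): buffer="vdttxab" (len 7), cursors c1@1 c2@4 c3@4, authorship .......
After op 3 (add_cursor(1)): buffer="vdttxab" (len 7), cursors c1@1 c4@1 c2@4 c3@4, authorship .......
After op 4 (move_right): buffer="vdttxab" (len 7), cursors c1@2 c4@2 c2@5 c3@5, authorship .......
After op 5 (insert('o')): buffer="vdoottxooab" (len 11), cursors c1@4 c4@4 c2@9 c3@9, authorship ..14...23..
After op 6 (insert('x')): buffer="vdooxxttxooxxab" (len 15), cursors c1@6 c4@6 c2@13 c3@13, authorship ..1414...2323..
Authorship (.=original, N=cursor N): . . 1 4 1 4 . . . 2 3 2 3 . .
Index 2: author = 1

Answer: cursor 1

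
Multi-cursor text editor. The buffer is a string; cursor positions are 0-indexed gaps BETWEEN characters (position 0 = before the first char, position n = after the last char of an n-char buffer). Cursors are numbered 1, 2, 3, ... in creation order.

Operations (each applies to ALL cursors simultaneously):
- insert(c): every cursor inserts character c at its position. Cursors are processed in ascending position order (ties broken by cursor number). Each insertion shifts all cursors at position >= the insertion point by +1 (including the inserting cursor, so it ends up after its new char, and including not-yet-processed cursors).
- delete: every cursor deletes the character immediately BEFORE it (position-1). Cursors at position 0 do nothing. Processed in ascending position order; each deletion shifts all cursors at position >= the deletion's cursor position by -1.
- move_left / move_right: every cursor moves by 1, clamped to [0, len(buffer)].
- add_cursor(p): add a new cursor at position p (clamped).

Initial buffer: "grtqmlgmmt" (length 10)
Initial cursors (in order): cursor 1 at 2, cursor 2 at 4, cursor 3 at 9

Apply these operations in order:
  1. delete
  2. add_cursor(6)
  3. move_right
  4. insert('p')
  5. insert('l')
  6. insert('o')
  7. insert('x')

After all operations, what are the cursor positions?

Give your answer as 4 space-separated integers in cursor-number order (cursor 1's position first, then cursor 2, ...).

Answer: 6 11 23 23

Derivation:
After op 1 (delete): buffer="gtmlgmt" (len 7), cursors c1@1 c2@2 c3@6, authorship .......
After op 2 (add_cursor(6)): buffer="gtmlgmt" (len 7), cursors c1@1 c2@2 c3@6 c4@6, authorship .......
After op 3 (move_right): buffer="gtmlgmt" (len 7), cursors c1@2 c2@3 c3@7 c4@7, authorship .......
After op 4 (insert('p')): buffer="gtpmplgmtpp" (len 11), cursors c1@3 c2@5 c3@11 c4@11, authorship ..1.2....34
After op 5 (insert('l')): buffer="gtplmpllgmtppll" (len 15), cursors c1@4 c2@7 c3@15 c4@15, authorship ..11.22....3434
After op 6 (insert('o')): buffer="gtplomplolgmtpplloo" (len 19), cursors c1@5 c2@9 c3@19 c4@19, authorship ..111.222....343434
After op 7 (insert('x')): buffer="gtploxmploxlgmtppllooxx" (len 23), cursors c1@6 c2@11 c3@23 c4@23, authorship ..1111.2222....34343434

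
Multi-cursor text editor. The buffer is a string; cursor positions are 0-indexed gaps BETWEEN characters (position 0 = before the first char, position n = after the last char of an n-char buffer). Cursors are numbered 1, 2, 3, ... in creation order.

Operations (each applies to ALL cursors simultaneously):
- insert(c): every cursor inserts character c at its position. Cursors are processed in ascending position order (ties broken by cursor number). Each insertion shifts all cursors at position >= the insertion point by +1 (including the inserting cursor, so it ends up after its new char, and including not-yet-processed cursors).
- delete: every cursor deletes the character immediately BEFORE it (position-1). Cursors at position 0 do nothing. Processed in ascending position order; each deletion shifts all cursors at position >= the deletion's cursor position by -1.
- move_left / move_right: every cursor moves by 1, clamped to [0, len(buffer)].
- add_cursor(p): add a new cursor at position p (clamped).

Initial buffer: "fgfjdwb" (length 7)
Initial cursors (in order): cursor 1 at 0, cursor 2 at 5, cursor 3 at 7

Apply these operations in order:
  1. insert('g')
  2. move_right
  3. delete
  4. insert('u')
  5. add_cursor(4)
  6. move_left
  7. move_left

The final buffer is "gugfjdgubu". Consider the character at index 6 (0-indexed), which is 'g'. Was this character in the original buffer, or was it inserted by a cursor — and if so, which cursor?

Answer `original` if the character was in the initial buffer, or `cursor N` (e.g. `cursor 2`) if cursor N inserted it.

After op 1 (insert('g')): buffer="gfgfjdgwbg" (len 10), cursors c1@1 c2@7 c3@10, authorship 1.....2..3
After op 2 (move_right): buffer="gfgfjdgwbg" (len 10), cursors c1@2 c2@8 c3@10, authorship 1.....2..3
After op 3 (delete): buffer="ggfjdgb" (len 7), cursors c1@1 c2@6 c3@7, authorship 1....2.
After op 4 (insert('u')): buffer="gugfjdgubu" (len 10), cursors c1@2 c2@8 c3@10, authorship 11....22.3
After op 5 (add_cursor(4)): buffer="gugfjdgubu" (len 10), cursors c1@2 c4@4 c2@8 c3@10, authorship 11....22.3
After op 6 (move_left): buffer="gugfjdgubu" (len 10), cursors c1@1 c4@3 c2@7 c3@9, authorship 11....22.3
After op 7 (move_left): buffer="gugfjdgubu" (len 10), cursors c1@0 c4@2 c2@6 c3@8, authorship 11....22.3
Authorship (.=original, N=cursor N): 1 1 . . . . 2 2 . 3
Index 6: author = 2

Answer: cursor 2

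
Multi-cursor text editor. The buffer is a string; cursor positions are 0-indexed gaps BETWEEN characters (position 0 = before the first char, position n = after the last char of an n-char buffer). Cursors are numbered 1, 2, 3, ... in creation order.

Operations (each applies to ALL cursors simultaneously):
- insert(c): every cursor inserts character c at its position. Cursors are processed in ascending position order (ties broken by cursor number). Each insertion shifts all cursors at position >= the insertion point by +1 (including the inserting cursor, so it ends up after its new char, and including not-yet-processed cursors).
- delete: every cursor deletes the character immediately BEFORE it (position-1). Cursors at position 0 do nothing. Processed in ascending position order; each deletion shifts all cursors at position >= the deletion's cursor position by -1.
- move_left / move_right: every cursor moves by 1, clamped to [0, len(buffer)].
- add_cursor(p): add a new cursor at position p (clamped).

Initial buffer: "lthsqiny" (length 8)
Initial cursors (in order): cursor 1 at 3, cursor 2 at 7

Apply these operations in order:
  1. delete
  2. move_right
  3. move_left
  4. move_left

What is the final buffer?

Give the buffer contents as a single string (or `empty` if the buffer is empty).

After op 1 (delete): buffer="ltsqiy" (len 6), cursors c1@2 c2@5, authorship ......
After op 2 (move_right): buffer="ltsqiy" (len 6), cursors c1@3 c2@6, authorship ......
After op 3 (move_left): buffer="ltsqiy" (len 6), cursors c1@2 c2@5, authorship ......
After op 4 (move_left): buffer="ltsqiy" (len 6), cursors c1@1 c2@4, authorship ......

Answer: ltsqiy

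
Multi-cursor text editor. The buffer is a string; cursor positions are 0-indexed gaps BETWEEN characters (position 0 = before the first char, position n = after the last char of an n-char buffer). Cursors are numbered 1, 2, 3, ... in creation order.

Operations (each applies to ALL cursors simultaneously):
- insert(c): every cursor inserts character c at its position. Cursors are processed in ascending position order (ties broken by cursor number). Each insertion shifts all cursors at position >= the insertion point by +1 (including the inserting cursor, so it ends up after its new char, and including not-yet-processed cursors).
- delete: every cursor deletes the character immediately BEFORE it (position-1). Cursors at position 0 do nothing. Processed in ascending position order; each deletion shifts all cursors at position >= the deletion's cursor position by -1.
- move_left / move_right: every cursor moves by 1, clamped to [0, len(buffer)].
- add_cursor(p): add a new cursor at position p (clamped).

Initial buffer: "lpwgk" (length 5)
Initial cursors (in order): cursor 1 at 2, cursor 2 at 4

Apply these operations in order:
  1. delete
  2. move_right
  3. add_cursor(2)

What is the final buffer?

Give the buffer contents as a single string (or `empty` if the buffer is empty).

After op 1 (delete): buffer="lwk" (len 3), cursors c1@1 c2@2, authorship ...
After op 2 (move_right): buffer="lwk" (len 3), cursors c1@2 c2@3, authorship ...
After op 3 (add_cursor(2)): buffer="lwk" (len 3), cursors c1@2 c3@2 c2@3, authorship ...

Answer: lwk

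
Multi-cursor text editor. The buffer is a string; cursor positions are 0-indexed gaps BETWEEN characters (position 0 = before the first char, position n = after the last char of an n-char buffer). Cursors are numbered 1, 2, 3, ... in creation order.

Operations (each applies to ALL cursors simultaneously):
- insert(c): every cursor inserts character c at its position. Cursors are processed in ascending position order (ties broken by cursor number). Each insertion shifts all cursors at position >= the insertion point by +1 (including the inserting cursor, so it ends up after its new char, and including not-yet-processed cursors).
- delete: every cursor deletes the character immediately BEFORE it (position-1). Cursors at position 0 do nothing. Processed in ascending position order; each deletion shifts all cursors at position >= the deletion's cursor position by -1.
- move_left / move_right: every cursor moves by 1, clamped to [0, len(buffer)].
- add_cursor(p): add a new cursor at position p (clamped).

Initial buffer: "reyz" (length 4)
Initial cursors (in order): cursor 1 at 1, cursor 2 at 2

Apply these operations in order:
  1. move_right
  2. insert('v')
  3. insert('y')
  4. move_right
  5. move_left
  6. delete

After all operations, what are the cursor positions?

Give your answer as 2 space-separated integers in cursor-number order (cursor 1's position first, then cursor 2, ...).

After op 1 (move_right): buffer="reyz" (len 4), cursors c1@2 c2@3, authorship ....
After op 2 (insert('v')): buffer="revyvz" (len 6), cursors c1@3 c2@5, authorship ..1.2.
After op 3 (insert('y')): buffer="revyyvyz" (len 8), cursors c1@4 c2@7, authorship ..11.22.
After op 4 (move_right): buffer="revyyvyz" (len 8), cursors c1@5 c2@8, authorship ..11.22.
After op 5 (move_left): buffer="revyyvyz" (len 8), cursors c1@4 c2@7, authorship ..11.22.
After op 6 (delete): buffer="revyvz" (len 6), cursors c1@3 c2@5, authorship ..1.2.

Answer: 3 5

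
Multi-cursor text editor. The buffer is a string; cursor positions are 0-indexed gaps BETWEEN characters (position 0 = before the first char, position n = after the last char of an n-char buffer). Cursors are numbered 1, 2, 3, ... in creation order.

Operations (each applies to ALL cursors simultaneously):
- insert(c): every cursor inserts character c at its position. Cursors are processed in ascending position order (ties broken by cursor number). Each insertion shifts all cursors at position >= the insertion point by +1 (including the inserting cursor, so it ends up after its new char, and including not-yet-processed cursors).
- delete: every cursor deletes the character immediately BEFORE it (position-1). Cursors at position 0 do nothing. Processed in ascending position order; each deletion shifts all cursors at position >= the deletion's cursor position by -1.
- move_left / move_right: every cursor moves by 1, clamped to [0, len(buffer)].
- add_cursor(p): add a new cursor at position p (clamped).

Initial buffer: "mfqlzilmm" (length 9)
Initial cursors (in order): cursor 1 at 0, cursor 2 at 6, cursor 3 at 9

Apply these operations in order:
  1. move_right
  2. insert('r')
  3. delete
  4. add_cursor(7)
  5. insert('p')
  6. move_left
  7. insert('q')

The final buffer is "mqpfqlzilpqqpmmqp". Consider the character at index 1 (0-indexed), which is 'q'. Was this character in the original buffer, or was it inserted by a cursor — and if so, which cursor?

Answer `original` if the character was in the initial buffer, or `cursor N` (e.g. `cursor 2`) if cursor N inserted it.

After op 1 (move_right): buffer="mfqlzilmm" (len 9), cursors c1@1 c2@7 c3@9, authorship .........
After op 2 (insert('r')): buffer="mrfqlzilrmmr" (len 12), cursors c1@2 c2@9 c3@12, authorship .1......2..3
After op 3 (delete): buffer="mfqlzilmm" (len 9), cursors c1@1 c2@7 c3@9, authorship .........
After op 4 (add_cursor(7)): buffer="mfqlzilmm" (len 9), cursors c1@1 c2@7 c4@7 c3@9, authorship .........
After op 5 (insert('p')): buffer="mpfqlzilppmmp" (len 13), cursors c1@2 c2@10 c4@10 c3@13, authorship .1......24..3
After op 6 (move_left): buffer="mpfqlzilppmmp" (len 13), cursors c1@1 c2@9 c4@9 c3@12, authorship .1......24..3
After op 7 (insert('q')): buffer="mqpfqlzilpqqpmmqp" (len 17), cursors c1@2 c2@12 c4@12 c3@16, authorship .11......2244..33
Authorship (.=original, N=cursor N): . 1 1 . . . . . . 2 2 4 4 . . 3 3
Index 1: author = 1

Answer: cursor 1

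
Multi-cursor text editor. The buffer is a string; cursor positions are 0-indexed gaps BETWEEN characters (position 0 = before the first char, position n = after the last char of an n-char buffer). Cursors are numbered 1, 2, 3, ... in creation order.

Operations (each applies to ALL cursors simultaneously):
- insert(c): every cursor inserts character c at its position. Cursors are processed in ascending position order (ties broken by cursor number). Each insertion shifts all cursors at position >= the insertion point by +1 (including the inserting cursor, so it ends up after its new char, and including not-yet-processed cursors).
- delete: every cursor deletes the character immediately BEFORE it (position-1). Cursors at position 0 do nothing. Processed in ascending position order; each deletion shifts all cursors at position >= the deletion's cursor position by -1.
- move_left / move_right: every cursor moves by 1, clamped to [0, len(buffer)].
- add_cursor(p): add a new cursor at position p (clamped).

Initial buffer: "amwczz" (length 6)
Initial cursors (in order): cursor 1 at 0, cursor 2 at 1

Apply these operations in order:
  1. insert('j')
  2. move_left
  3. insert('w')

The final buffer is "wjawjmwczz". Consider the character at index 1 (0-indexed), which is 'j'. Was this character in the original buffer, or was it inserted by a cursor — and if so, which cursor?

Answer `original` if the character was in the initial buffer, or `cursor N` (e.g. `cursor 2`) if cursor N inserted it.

Answer: cursor 1

Derivation:
After op 1 (insert('j')): buffer="jajmwczz" (len 8), cursors c1@1 c2@3, authorship 1.2.....
After op 2 (move_left): buffer="jajmwczz" (len 8), cursors c1@0 c2@2, authorship 1.2.....
After op 3 (insert('w')): buffer="wjawjmwczz" (len 10), cursors c1@1 c2@4, authorship 11.22.....
Authorship (.=original, N=cursor N): 1 1 . 2 2 . . . . .
Index 1: author = 1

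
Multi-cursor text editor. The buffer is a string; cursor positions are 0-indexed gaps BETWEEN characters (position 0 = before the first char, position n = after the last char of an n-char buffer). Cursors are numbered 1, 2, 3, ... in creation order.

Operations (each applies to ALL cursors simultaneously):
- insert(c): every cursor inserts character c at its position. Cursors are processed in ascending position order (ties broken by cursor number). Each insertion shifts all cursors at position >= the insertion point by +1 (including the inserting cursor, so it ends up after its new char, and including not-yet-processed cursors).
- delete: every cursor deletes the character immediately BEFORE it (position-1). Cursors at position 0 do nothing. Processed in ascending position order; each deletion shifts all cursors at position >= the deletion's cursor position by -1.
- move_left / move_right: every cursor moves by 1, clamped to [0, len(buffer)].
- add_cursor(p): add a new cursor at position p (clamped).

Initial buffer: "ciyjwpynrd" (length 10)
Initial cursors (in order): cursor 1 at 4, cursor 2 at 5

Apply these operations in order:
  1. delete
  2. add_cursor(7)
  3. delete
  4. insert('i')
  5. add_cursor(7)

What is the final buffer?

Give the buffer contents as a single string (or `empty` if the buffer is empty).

After op 1 (delete): buffer="ciypynrd" (len 8), cursors c1@3 c2@3, authorship ........
After op 2 (add_cursor(7)): buffer="ciypynrd" (len 8), cursors c1@3 c2@3 c3@7, authorship ........
After op 3 (delete): buffer="cpynd" (len 5), cursors c1@1 c2@1 c3@4, authorship .....
After op 4 (insert('i')): buffer="ciipynid" (len 8), cursors c1@3 c2@3 c3@7, authorship .12...3.
After op 5 (add_cursor(7)): buffer="ciipynid" (len 8), cursors c1@3 c2@3 c3@7 c4@7, authorship .12...3.

Answer: ciipynid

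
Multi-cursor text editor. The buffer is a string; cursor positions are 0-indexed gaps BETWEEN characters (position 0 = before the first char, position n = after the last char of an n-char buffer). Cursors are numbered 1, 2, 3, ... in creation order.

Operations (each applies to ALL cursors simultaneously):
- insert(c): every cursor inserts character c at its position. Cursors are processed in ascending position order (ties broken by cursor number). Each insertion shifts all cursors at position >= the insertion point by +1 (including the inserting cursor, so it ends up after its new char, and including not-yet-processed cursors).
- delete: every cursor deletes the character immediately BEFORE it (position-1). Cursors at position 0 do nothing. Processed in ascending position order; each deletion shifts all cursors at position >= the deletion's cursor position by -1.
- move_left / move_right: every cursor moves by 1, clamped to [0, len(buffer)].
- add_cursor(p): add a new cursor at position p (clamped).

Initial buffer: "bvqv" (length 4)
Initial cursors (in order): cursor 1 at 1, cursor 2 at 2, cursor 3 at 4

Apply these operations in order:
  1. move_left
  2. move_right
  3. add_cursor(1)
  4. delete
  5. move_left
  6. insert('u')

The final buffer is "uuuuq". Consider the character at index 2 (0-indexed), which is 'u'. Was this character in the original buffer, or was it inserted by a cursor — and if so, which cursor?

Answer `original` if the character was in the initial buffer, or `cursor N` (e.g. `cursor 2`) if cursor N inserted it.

Answer: cursor 3

Derivation:
After op 1 (move_left): buffer="bvqv" (len 4), cursors c1@0 c2@1 c3@3, authorship ....
After op 2 (move_right): buffer="bvqv" (len 4), cursors c1@1 c2@2 c3@4, authorship ....
After op 3 (add_cursor(1)): buffer="bvqv" (len 4), cursors c1@1 c4@1 c2@2 c3@4, authorship ....
After op 4 (delete): buffer="q" (len 1), cursors c1@0 c2@0 c4@0 c3@1, authorship .
After op 5 (move_left): buffer="q" (len 1), cursors c1@0 c2@0 c3@0 c4@0, authorship .
After op 6 (insert('u')): buffer="uuuuq" (len 5), cursors c1@4 c2@4 c3@4 c4@4, authorship 1234.
Authorship (.=original, N=cursor N): 1 2 3 4 .
Index 2: author = 3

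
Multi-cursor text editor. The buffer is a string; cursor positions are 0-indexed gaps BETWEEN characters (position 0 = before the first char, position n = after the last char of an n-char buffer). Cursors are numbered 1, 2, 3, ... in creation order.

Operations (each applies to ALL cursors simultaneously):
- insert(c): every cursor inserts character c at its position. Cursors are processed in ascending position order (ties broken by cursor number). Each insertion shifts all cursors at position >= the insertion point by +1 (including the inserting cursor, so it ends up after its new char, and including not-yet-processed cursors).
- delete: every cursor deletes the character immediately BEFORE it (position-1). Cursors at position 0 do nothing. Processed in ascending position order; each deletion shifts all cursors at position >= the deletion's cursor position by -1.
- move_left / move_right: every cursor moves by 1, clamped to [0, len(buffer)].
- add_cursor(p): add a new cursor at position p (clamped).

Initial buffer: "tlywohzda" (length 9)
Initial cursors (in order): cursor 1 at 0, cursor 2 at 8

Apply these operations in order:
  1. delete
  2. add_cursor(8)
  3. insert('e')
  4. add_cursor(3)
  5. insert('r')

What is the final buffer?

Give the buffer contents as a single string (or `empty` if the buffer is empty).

Answer: ertlrywohzeraer

Derivation:
After op 1 (delete): buffer="tlywohza" (len 8), cursors c1@0 c2@7, authorship ........
After op 2 (add_cursor(8)): buffer="tlywohza" (len 8), cursors c1@0 c2@7 c3@8, authorship ........
After op 3 (insert('e')): buffer="etlywohzeae" (len 11), cursors c1@1 c2@9 c3@11, authorship 1.......2.3
After op 4 (add_cursor(3)): buffer="etlywohzeae" (len 11), cursors c1@1 c4@3 c2@9 c3@11, authorship 1.......2.3
After op 5 (insert('r')): buffer="ertlrywohzeraer" (len 15), cursors c1@2 c4@5 c2@12 c3@15, authorship 11..4.....22.33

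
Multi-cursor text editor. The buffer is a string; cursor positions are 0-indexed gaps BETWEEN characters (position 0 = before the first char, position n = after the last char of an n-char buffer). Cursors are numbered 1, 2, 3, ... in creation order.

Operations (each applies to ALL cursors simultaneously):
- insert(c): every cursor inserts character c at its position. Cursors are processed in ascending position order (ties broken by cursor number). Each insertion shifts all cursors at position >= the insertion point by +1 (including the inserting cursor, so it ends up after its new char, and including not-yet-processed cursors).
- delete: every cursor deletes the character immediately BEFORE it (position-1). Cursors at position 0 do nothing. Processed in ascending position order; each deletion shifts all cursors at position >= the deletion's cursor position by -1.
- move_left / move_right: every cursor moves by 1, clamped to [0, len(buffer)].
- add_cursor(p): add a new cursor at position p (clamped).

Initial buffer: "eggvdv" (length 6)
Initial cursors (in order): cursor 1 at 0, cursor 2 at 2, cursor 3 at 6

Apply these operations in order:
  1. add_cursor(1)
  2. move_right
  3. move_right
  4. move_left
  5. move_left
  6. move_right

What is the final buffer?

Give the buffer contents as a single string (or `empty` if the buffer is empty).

After op 1 (add_cursor(1)): buffer="eggvdv" (len 6), cursors c1@0 c4@1 c2@2 c3@6, authorship ......
After op 2 (move_right): buffer="eggvdv" (len 6), cursors c1@1 c4@2 c2@3 c3@6, authorship ......
After op 3 (move_right): buffer="eggvdv" (len 6), cursors c1@2 c4@3 c2@4 c3@6, authorship ......
After op 4 (move_left): buffer="eggvdv" (len 6), cursors c1@1 c4@2 c2@3 c3@5, authorship ......
After op 5 (move_left): buffer="eggvdv" (len 6), cursors c1@0 c4@1 c2@2 c3@4, authorship ......
After op 6 (move_right): buffer="eggvdv" (len 6), cursors c1@1 c4@2 c2@3 c3@5, authorship ......

Answer: eggvdv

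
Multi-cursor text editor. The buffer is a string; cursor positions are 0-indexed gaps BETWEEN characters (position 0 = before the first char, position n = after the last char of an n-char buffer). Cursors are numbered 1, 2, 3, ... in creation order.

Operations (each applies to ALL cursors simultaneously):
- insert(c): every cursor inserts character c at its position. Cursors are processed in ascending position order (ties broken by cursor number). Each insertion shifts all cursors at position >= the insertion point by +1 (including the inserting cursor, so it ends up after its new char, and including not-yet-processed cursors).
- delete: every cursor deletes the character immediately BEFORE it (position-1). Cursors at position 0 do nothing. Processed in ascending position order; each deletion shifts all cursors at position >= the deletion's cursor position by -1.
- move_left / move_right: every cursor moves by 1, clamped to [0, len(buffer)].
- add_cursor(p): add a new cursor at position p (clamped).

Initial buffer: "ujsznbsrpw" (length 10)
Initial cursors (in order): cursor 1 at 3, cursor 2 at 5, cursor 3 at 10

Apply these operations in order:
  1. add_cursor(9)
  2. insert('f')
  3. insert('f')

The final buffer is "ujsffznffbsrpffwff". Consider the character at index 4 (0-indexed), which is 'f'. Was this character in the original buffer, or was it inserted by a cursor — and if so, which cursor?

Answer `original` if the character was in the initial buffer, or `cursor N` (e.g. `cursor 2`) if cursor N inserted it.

Answer: cursor 1

Derivation:
After op 1 (add_cursor(9)): buffer="ujsznbsrpw" (len 10), cursors c1@3 c2@5 c4@9 c3@10, authorship ..........
After op 2 (insert('f')): buffer="ujsfznfbsrpfwf" (len 14), cursors c1@4 c2@7 c4@12 c3@14, authorship ...1..2....4.3
After op 3 (insert('f')): buffer="ujsffznffbsrpffwff" (len 18), cursors c1@5 c2@9 c4@15 c3@18, authorship ...11..22....44.33
Authorship (.=original, N=cursor N): . . . 1 1 . . 2 2 . . . . 4 4 . 3 3
Index 4: author = 1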